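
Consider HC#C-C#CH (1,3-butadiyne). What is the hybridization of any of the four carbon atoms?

sp

Every carbon is part of a C≡C triple bond: two σ regions → sp.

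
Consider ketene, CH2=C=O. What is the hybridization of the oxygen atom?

The oxygen atom: 1 σ bond and 2 lone pairs, plus one π bond — 3 electron domains, sp2.

sp2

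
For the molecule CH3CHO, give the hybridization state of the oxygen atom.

The oxygen atom: 1 σ bond and 2 lone pairs, plus one π bond; 3 regions of electron density → sp2.

sp²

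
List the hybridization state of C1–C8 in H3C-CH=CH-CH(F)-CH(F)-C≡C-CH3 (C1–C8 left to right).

C1 sp3, C2 sp2, C3 sp2, C4 sp3, C5 sp3, C6 sp, C7 sp, C8 sp3

C1 — 4 σ bonds. Steric number 4, so sp3.
C2: 3 σ bonds, plus one π bond; 3 regions of electron density → sp2.
C3: 3 σ bonds, plus one π bond; 3 regions of electron density → sp2.
C4 — 4 σ bonds. Steric number 4, so sp3.
C5 — 4 σ bonds. Steric number 4, so sp3.
C6 has 2 σ bonds, plus two π bonds: steric number 2 → sp.
C7: 2 σ bonds, plus two π bonds; 2 regions of electron density → sp.
C8: 4 σ bonds; 4 regions of electron density → sp3.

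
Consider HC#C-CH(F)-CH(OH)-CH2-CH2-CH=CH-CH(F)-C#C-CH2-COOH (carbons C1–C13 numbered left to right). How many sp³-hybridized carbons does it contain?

C1: sp
C2: sp
C3: sp3 ✓
C4: sp3 ✓
C5: sp3 ✓
C6: sp3 ✓
C7: sp2
C8: sp2
C9: sp3 ✓
C10: sp
C11: sp
C12: sp3 ✓
C13: sp2
C3, C4, C5, C6, C9, C12 → 6 sp3 carbons.

6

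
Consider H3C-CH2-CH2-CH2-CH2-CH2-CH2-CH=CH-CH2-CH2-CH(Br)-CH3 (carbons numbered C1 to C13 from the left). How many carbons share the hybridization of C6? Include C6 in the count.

11

C6 is sp3 (only σ bonds).
C1: sp3 ✓
C2: sp3 ✓
C3: sp3 ✓
C4: sp3 ✓
C5: sp3 ✓
C6: sp3 ✓
C7: sp3 ✓
C8: sp2
C9: sp2
C10: sp3 ✓
C11: sp3 ✓
C12: sp3 ✓
C13: sp3 ✓
11 carbons are sp3.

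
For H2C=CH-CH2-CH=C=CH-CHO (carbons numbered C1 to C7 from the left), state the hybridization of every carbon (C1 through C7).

C1 sp2, C2 sp2, C3 sp3, C4 sp2, C5 sp, C6 sp2, C7 sp2

C1 (3 σ bonds, plus one π bond) has steric number 3: sp2.
C2 carries 3 σ bonds, plus one π bond, giving a steric number of 3, so it is sp2.
C3: 4 σ bonds — 4 electron domains, sp3.
C4 has 3 σ bonds, plus one π bond: steric number 3 → sp2.
C5 has 2 σ bonds, plus two π bonds: steric number 2 → sp.
C6 is sp2: 3 σ bonds, plus one π bond, 3 electron-density regions.
C7 has 3 σ bonds, plus one π bond: steric number 3 → sp2.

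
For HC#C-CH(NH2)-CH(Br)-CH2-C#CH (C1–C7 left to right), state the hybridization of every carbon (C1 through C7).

C1 — 2 σ bonds, plus two π bonds. Steric number 2, so sp.
C2: 2 σ bonds, plus two π bonds — 2 electron domains, sp.
C3: 4 σ bonds — 4 electron domains, sp3.
C4 has 4 σ bonds: steric number 4 → sp3.
C5 — 4 σ bonds. Steric number 4, so sp3.
C6 — 2 σ bonds, plus two π bonds. Steric number 2, so sp.
C7 (2 σ bonds, plus two π bonds) has steric number 2: sp.

C1 sp, C2 sp, C3 sp3, C4 sp3, C5 sp3, C6 sp, C7 sp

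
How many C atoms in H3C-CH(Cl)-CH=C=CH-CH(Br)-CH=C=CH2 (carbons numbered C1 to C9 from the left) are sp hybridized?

2

C1: sp3
C2: sp3
C3: sp2
C4: sp ✓
C5: sp2
C6: sp3
C7: sp2
C8: sp ✓
C9: sp2
C4, C8 → 2 sp carbons.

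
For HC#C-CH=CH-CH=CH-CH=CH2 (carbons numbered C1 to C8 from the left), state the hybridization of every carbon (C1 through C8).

C1 sp, C2 sp, C3 sp2, C4 sp2, C5 sp2, C6 sp2, C7 sp2, C8 sp2

C1 has 2 σ bonds, plus two π bonds: steric number 2 → sp.
C2 (2 σ bonds, plus two π bonds) has steric number 2: sp.
C3: 3 σ bonds, plus one π bond — 3 electron domains, sp2.
C4: 3 σ bonds, plus one π bond — 3 electron domains, sp2.
C5 (3 σ bonds, plus one π bond) has steric number 3: sp2.
C6 (3 σ bonds, plus one π bond) has steric number 3: sp2.
C7: 3 σ bonds, plus one π bond; 3 regions of electron density → sp2.
C8: 3 σ bonds, plus one π bond — 3 electron domains, sp2.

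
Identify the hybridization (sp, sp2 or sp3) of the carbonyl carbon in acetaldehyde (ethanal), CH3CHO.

sp^2

The carbonyl carbon: 3 σ bonds, plus one π bond; 3 regions of electron density → sp2.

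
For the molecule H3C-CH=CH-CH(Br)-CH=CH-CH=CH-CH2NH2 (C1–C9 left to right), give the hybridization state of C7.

sp2

C7 carries 3 σ bonds, plus one π bond, giving a steric number of 3, so it is sp2.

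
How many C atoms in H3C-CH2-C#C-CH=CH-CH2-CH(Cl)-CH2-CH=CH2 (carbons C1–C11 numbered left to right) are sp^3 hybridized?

C1: sp3 ✓
C2: sp3 ✓
C3: sp
C4: sp
C5: sp2
C6: sp2
C7: sp3 ✓
C8: sp3 ✓
C9: sp3 ✓
C10: sp2
C11: sp2
C1, C2, C7, C8, C9 → 5 sp3 carbons.

5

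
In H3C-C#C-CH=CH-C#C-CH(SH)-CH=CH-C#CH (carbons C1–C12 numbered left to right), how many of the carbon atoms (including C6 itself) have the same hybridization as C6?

6

C6 is sp (two π bonds).
C1: sp3
C2: sp ✓
C3: sp ✓
C4: sp2
C5: sp2
C6: sp ✓
C7: sp ✓
C8: sp3
C9: sp2
C10: sp2
C11: sp ✓
C12: sp ✓
6 carbons are sp.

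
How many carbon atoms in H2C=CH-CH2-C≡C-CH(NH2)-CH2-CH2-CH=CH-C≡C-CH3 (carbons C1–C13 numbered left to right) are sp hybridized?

4

C1: sp2
C2: sp2
C3: sp3
C4: sp ✓
C5: sp ✓
C6: sp3
C7: sp3
C8: sp3
C9: sp2
C10: sp2
C11: sp ✓
C12: sp ✓
C13: sp3
C4, C5, C11, C12 → 4 sp carbons.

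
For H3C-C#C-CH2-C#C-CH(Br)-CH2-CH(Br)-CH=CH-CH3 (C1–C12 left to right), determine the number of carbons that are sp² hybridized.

2

C1: sp3
C2: sp
C3: sp
C4: sp3
C5: sp
C6: sp
C7: sp3
C8: sp3
C9: sp3
C10: sp2 ✓
C11: sp2 ✓
C12: sp3
C10, C11 → 2 sp2 carbons.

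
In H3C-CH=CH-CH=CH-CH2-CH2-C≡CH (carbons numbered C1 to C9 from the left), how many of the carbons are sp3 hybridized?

C1: sp3 ✓
C2: sp2
C3: sp2
C4: sp2
C5: sp2
C6: sp3 ✓
C7: sp3 ✓
C8: sp
C9: sp
C1, C6, C7 → 3 sp3 carbons.

3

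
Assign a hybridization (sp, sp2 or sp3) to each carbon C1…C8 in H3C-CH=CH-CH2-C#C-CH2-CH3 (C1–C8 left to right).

C1 is sp3: 4 σ bonds, 4 electron-density regions.
C2: 3 σ bonds, plus one π bond; 3 regions of electron density → sp2.
C3 (3 σ bonds, plus one π bond) has steric number 3: sp2.
C4 carries 4 σ bonds, giving a steric number of 4, so it is sp3.
C5 (2 σ bonds, plus two π bonds) has steric number 2: sp.
C6 (2 σ bonds, plus two π bonds) has steric number 2: sp.
C7 — 4 σ bonds. Steric number 4, so sp3.
C8 is sp3: 4 σ bonds, 4 electron-density regions.

C1 sp3, C2 sp2, C3 sp2, C4 sp3, C5 sp, C6 sp, C7 sp3, C8 sp3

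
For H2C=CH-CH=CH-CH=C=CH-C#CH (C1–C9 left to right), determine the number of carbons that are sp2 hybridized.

C1: sp2 ✓
C2: sp2 ✓
C3: sp2 ✓
C4: sp2 ✓
C5: sp2 ✓
C6: sp
C7: sp2 ✓
C8: sp
C9: sp
C1, C2, C3, C4, C5, C7 → 6 sp2 carbons.

6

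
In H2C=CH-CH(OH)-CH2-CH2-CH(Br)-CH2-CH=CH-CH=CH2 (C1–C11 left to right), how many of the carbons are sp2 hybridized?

6

C1: sp2 ✓
C2: sp2 ✓
C3: sp3
C4: sp3
C5: sp3
C6: sp3
C7: sp3
C8: sp2 ✓
C9: sp2 ✓
C10: sp2 ✓
C11: sp2 ✓
C1, C2, C8, C9, C10, C11 → 6 sp2 carbons.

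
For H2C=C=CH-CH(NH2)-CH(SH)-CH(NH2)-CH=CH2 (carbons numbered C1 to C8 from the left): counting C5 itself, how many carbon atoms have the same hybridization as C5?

C5 is sp3 (only σ bonds).
C1: sp2
C2: sp
C3: sp2
C4: sp3 ✓
C5: sp3 ✓
C6: sp3 ✓
C7: sp2
C8: sp2
3 carbons are sp3.

3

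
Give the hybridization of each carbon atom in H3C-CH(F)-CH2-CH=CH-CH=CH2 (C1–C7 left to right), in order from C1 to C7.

C1 sp3, C2 sp3, C3 sp3, C4 sp2, C5 sp2, C6 sp2, C7 sp2

C1 is sp3: 4 σ bonds, 4 electron-density regions.
C2 carries 4 σ bonds, giving a steric number of 4, so it is sp3.
C3 is sp3: 4 σ bonds, 4 electron-density regions.
C4 carries 3 σ bonds, plus one π bond, giving a steric number of 3, so it is sp2.
C5 — 3 σ bonds, plus one π bond. Steric number 3, so sp2.
C6 (3 σ bonds, plus one π bond) has steric number 3: sp2.
C7 — 3 σ bonds, plus one π bond. Steric number 3, so sp2.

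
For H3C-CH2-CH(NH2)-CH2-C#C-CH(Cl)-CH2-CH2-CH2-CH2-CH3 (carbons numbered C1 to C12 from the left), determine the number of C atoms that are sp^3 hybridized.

C1: sp3 ✓
C2: sp3 ✓
C3: sp3 ✓
C4: sp3 ✓
C5: sp
C6: sp
C7: sp3 ✓
C8: sp3 ✓
C9: sp3 ✓
C10: sp3 ✓
C11: sp3 ✓
C12: sp3 ✓
C1, C2, C3, C4, C7, C8, C9, C10, C11, C12 → 10 sp3 carbons.

10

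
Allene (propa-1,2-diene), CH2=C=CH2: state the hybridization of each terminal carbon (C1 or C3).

Each terminal carbon (C1 or C3) carries 3 σ bonds, plus one π bond, giving a steric number of 3, so it is sp2.

sp^2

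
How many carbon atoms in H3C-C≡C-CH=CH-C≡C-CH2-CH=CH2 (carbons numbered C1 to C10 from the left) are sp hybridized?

C1: sp3
C2: sp ✓
C3: sp ✓
C4: sp2
C5: sp2
C6: sp ✓
C7: sp ✓
C8: sp3
C9: sp2
C10: sp2
C2, C3, C6, C7 → 4 sp carbons.

4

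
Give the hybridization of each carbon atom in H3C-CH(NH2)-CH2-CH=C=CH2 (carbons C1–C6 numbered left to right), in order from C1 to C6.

C1 sp3, C2 sp3, C3 sp3, C4 sp2, C5 sp, C6 sp2

C1 has 4 σ bonds: steric number 4 → sp3.
C2: 4 σ bonds — 4 electron domains, sp3.
C3: 4 σ bonds; 4 regions of electron density → sp3.
C4 is sp2: 3 σ bonds, plus one π bond, 3 electron-density regions.
C5 — 2 σ bonds, plus two π bonds. Steric number 2, so sp.
C6: 3 σ bonds, plus one π bond; 3 regions of electron density → sp2.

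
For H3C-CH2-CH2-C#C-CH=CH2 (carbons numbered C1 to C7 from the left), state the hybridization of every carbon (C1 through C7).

C1 carries 4 σ bonds, giving a steric number of 4, so it is sp3.
C2 carries 4 σ bonds, giving a steric number of 4, so it is sp3.
C3 (4 σ bonds) has steric number 4: sp3.
C4: 2 σ bonds, plus two π bonds; 2 regions of electron density → sp.
C5 is sp: 2 σ bonds, plus two π bonds, 2 electron-density regions.
C6 is sp2: 3 σ bonds, plus one π bond, 3 electron-density regions.
C7 has 3 σ bonds, plus one π bond: steric number 3 → sp2.

C1 sp3, C2 sp3, C3 sp3, C4 sp, C5 sp, C6 sp2, C7 sp2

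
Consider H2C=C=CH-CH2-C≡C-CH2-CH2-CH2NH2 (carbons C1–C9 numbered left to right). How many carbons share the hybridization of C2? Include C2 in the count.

C2 is sp (two π bonds).
C1: sp2
C2: sp ✓
C3: sp2
C4: sp3
C5: sp ✓
C6: sp ✓
C7: sp3
C8: sp3
C9: sp3
3 carbons are sp.

3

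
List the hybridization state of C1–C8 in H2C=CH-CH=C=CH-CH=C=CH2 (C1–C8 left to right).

C1 sp2, C2 sp2, C3 sp2, C4 sp, C5 sp2, C6 sp2, C7 sp, C8 sp2

C1 (3 σ bonds, plus one π bond) has steric number 3: sp2.
C2 (3 σ bonds, plus one π bond) has steric number 3: sp2.
C3 — 3 σ bonds, plus one π bond. Steric number 3, so sp2.
C4 — 2 σ bonds, plus two π bonds. Steric number 2, so sp.
C5: 3 σ bonds, plus one π bond — 3 electron domains, sp2.
C6: 3 σ bonds, plus one π bond; 3 regions of electron density → sp2.
C7: 2 σ bonds, plus two π bonds; 2 regions of electron density → sp.
C8: 3 σ bonds, plus one π bond — 3 electron domains, sp2.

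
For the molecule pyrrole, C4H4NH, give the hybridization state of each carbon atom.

Each carbon atom — 3 σ bonds, plus one π bond. Steric number 3, so sp2.

sp²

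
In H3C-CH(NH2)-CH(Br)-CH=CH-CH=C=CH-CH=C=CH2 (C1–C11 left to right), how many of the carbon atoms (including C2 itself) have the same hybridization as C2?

C2 is sp3 (only σ bonds).
C1: sp3 ✓
C2: sp3 ✓
C3: sp3 ✓
C4: sp2
C5: sp2
C6: sp2
C7: sp
C8: sp2
C9: sp2
C10: sp
C11: sp2
3 carbons are sp3.

3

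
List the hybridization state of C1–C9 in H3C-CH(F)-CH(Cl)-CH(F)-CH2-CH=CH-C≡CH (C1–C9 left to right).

C1 sp3, C2 sp3, C3 sp3, C4 sp3, C5 sp3, C6 sp2, C7 sp2, C8 sp, C9 sp

C1 — 4 σ bonds. Steric number 4, so sp3.
C2: 4 σ bonds; 4 regions of electron density → sp3.
C3 carries 4 σ bonds, giving a steric number of 4, so it is sp3.
C4 carries 4 σ bonds, giving a steric number of 4, so it is sp3.
C5 carries 4 σ bonds, giving a steric number of 4, so it is sp3.
C6: 3 σ bonds, plus one π bond — 3 electron domains, sp2.
C7 carries 3 σ bonds, plus one π bond, giving a steric number of 3, so it is sp2.
C8: 2 σ bonds, plus two π bonds — 2 electron domains, sp.
C9: 2 σ bonds, plus two π bonds; 2 regions of electron density → sp.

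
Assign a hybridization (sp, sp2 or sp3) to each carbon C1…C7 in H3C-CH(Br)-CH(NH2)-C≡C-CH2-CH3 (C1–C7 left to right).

C1: 4 σ bonds — 4 electron domains, sp3.
C2 has 4 σ bonds: steric number 4 → sp3.
C3: 4 σ bonds — 4 electron domains, sp3.
C4 is sp: 2 σ bonds, plus two π bonds, 2 electron-density regions.
C5 has 2 σ bonds, plus two π bonds: steric number 2 → sp.
C6 carries 4 σ bonds, giving a steric number of 4, so it is sp3.
C7 — 4 σ bonds. Steric number 4, so sp3.

C1 sp3, C2 sp3, C3 sp3, C4 sp, C5 sp, C6 sp3, C7 sp3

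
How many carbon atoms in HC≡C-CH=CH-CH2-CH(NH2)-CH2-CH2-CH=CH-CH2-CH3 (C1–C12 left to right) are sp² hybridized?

4

C1: sp
C2: sp
C3: sp2 ✓
C4: sp2 ✓
C5: sp3
C6: sp3
C7: sp3
C8: sp3
C9: sp2 ✓
C10: sp2 ✓
C11: sp3
C12: sp3
C3, C4, C9, C10 → 4 sp2 carbons.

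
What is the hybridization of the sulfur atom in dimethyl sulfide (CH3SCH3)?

The sulfur atom has 2 σ bonds and 2 lone pairs: steric number 4 → sp3.

sp³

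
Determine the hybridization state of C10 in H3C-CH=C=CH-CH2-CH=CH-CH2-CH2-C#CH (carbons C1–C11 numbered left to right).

C10 carries 2 σ bonds, plus two π bonds, giving a steric number of 2, so it is sp.

sp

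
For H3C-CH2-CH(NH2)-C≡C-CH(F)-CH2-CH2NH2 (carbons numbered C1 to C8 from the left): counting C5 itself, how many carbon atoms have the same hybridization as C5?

C5 is sp (two π bonds).
C1: sp3
C2: sp3
C3: sp3
C4: sp ✓
C5: sp ✓
C6: sp3
C7: sp3
C8: sp3
2 carbons are sp.

2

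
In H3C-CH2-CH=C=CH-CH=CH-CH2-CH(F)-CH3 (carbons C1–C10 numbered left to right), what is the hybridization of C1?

sp^3

C1 (4 σ bonds) has steric number 4: sp3.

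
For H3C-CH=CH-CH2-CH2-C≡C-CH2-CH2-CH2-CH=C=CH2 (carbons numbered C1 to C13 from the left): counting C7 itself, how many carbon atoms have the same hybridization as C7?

3

C7 is sp (two π bonds).
C1: sp3
C2: sp2
C3: sp2
C4: sp3
C5: sp3
C6: sp ✓
C7: sp ✓
C8: sp3
C9: sp3
C10: sp3
C11: sp2
C12: sp ✓
C13: sp2
3 carbons are sp.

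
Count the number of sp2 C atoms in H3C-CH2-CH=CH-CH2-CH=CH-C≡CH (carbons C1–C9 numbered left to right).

4

C1: sp3
C2: sp3
C3: sp2 ✓
C4: sp2 ✓
C5: sp3
C6: sp2 ✓
C7: sp2 ✓
C8: sp
C9: sp
C3, C4, C6, C7 → 4 sp2 carbons.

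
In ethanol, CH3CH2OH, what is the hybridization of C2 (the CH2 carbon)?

C2 (the CH2 carbon) — 4 σ bonds. Steric number 4, so sp3.

sp^3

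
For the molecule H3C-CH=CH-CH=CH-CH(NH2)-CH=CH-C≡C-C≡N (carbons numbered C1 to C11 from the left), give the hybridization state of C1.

sp3

C1 has 4 σ bonds: steric number 4 → sp3.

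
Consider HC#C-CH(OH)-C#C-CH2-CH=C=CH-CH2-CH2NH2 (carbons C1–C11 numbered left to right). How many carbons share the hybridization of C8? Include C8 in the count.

C8 is sp (two π bonds).
C1: sp ✓
C2: sp ✓
C3: sp3
C4: sp ✓
C5: sp ✓
C6: sp3
C7: sp2
C8: sp ✓
C9: sp2
C10: sp3
C11: sp3
5 carbons are sp.

5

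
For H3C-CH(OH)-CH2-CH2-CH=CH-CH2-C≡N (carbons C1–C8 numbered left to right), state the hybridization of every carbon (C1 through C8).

C1 (4 σ bonds) has steric number 4: sp3.
C2: 4 σ bonds; 4 regions of electron density → sp3.
C3 (4 σ bonds) has steric number 4: sp3.
C4 carries 4 σ bonds, giving a steric number of 4, so it is sp3.
C5 has 3 σ bonds, plus one π bond: steric number 3 → sp2.
C6 (3 σ bonds, plus one π bond) has steric number 3: sp2.
C7: 4 σ bonds; 4 regions of electron density → sp3.
C8 — 2 σ bonds, plus two π bonds. Steric number 2, so sp.

C1 sp3, C2 sp3, C3 sp3, C4 sp3, C5 sp2, C6 sp2, C7 sp3, C8 sp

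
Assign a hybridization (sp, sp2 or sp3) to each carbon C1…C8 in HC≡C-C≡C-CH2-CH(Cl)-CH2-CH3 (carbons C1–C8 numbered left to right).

C1 sp, C2 sp, C3 sp, C4 sp, C5 sp3, C6 sp3, C7 sp3, C8 sp3

C1 has 2 σ bonds, plus two π bonds: steric number 2 → sp.
C2 — 2 σ bonds, plus two π bonds. Steric number 2, so sp.
C3 — 2 σ bonds, plus two π bonds. Steric number 2, so sp.
C4 — 2 σ bonds, plus two π bonds. Steric number 2, so sp.
C5: 4 σ bonds; 4 regions of electron density → sp3.
C6 (4 σ bonds) has steric number 4: sp3.
C7: 4 σ bonds — 4 electron domains, sp3.
C8 (4 σ bonds) has steric number 4: sp3.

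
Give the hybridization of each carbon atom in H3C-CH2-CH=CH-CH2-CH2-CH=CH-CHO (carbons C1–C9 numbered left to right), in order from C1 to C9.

C1 is sp3: 4 σ bonds, 4 electron-density regions.
C2 carries 4 σ bonds, giving a steric number of 4, so it is sp3.
C3: 3 σ bonds, plus one π bond — 3 electron domains, sp2.
C4: 3 σ bonds, plus one π bond — 3 electron domains, sp2.
C5: 4 σ bonds — 4 electron domains, sp3.
C6: 4 σ bonds; 4 regions of electron density → sp3.
C7: 3 σ bonds, plus one π bond — 3 electron domains, sp2.
C8 — 3 σ bonds, plus one π bond. Steric number 3, so sp2.
C9 carries 3 σ bonds, plus one π bond, giving a steric number of 3, so it is sp2.

C1 sp3, C2 sp3, C3 sp2, C4 sp2, C5 sp3, C6 sp3, C7 sp2, C8 sp2, C9 sp2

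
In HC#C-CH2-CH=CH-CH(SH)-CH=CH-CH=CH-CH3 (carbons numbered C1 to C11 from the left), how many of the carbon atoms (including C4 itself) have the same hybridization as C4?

C4 is sp2 (one π bond).
C1: sp
C2: sp
C3: sp3
C4: sp2 ✓
C5: sp2 ✓
C6: sp3
C7: sp2 ✓
C8: sp2 ✓
C9: sp2 ✓
C10: sp2 ✓
C11: sp3
6 carbons are sp2.

6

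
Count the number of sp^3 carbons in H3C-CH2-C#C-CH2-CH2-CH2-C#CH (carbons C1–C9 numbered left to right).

5

C1: sp3 ✓
C2: sp3 ✓
C3: sp
C4: sp
C5: sp3 ✓
C6: sp3 ✓
C7: sp3 ✓
C8: sp
C9: sp
C1, C2, C5, C6, C7 → 5 sp3 carbons.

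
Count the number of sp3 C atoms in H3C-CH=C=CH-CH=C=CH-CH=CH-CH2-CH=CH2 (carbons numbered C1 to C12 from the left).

C1: sp3 ✓
C2: sp2
C3: sp
C4: sp2
C5: sp2
C6: sp
C7: sp2
C8: sp2
C9: sp2
C10: sp3 ✓
C11: sp2
C12: sp2
C1, C10 → 2 sp3 carbons.

2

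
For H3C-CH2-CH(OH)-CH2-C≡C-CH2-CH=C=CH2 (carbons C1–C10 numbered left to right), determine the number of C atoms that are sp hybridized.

C1: sp3
C2: sp3
C3: sp3
C4: sp3
C5: sp ✓
C6: sp ✓
C7: sp3
C8: sp2
C9: sp ✓
C10: sp2
C5, C6, C9 → 3 sp carbons.

3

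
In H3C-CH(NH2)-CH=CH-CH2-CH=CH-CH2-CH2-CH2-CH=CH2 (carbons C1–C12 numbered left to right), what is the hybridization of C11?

sp^2

C11 has 3 σ bonds, plus one π bond: steric number 3 → sp2.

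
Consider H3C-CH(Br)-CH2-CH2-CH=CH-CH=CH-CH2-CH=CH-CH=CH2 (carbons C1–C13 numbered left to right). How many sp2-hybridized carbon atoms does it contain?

C1: sp3
C2: sp3
C3: sp3
C4: sp3
C5: sp2 ✓
C6: sp2 ✓
C7: sp2 ✓
C8: sp2 ✓
C9: sp3
C10: sp2 ✓
C11: sp2 ✓
C12: sp2 ✓
C13: sp2 ✓
C5, C6, C7, C8, C10, C11, C12, C13 → 8 sp2 carbons.

8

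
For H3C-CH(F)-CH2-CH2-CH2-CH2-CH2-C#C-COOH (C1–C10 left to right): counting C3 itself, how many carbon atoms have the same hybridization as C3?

7

C3 is sp3 (only σ bonds).
C1: sp3 ✓
C2: sp3 ✓
C3: sp3 ✓
C4: sp3 ✓
C5: sp3 ✓
C6: sp3 ✓
C7: sp3 ✓
C8: sp
C9: sp
C10: sp2
7 carbons are sp3.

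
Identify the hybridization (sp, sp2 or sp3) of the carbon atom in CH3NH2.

The carbon atom (4 σ bonds) has steric number 4: sp3.

sp^3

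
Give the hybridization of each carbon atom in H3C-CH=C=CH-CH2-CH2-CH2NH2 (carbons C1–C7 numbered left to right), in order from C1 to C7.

C1 carries 4 σ bonds, giving a steric number of 4, so it is sp3.
C2 is sp2: 3 σ bonds, plus one π bond, 3 electron-density regions.
C3 (2 σ bonds, plus two π bonds) has steric number 2: sp.
C4 is sp2: 3 σ bonds, plus one π bond, 3 electron-density regions.
C5 has 4 σ bonds: steric number 4 → sp3.
C6: 4 σ bonds; 4 regions of electron density → sp3.
C7 is sp3: 4 σ bonds, 4 electron-density regions.

C1 sp3, C2 sp2, C3 sp, C4 sp2, C5 sp3, C6 sp3, C7 sp3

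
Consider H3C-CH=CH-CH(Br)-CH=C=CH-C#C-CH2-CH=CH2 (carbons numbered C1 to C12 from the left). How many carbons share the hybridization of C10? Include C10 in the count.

C10 is sp3 (only σ bonds).
C1: sp3 ✓
C2: sp2
C3: sp2
C4: sp3 ✓
C5: sp2
C6: sp
C7: sp2
C8: sp
C9: sp
C10: sp3 ✓
C11: sp2
C12: sp2
3 carbons are sp3.

3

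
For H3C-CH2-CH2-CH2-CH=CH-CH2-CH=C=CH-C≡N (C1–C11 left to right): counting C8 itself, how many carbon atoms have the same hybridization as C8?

4

C8 is sp2 (one π bond).
C1: sp3
C2: sp3
C3: sp3
C4: sp3
C5: sp2 ✓
C6: sp2 ✓
C7: sp3
C8: sp2 ✓
C9: sp
C10: sp2 ✓
C11: sp
4 carbons are sp2.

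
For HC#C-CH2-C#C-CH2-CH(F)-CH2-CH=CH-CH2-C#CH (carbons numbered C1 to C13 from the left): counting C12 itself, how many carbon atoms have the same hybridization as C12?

6

C12 is sp (two π bonds).
C1: sp ✓
C2: sp ✓
C3: sp3
C4: sp ✓
C5: sp ✓
C6: sp3
C7: sp3
C8: sp3
C9: sp2
C10: sp2
C11: sp3
C12: sp ✓
C13: sp ✓
6 carbons are sp.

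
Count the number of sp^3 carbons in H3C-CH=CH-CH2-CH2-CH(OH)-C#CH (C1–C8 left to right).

C1: sp3 ✓
C2: sp2
C3: sp2
C4: sp3 ✓
C5: sp3 ✓
C6: sp3 ✓
C7: sp
C8: sp
C1, C4, C5, C6 → 4 sp3 carbons.

4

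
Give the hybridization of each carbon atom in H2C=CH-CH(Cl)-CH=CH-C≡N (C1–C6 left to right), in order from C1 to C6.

C1 sp2, C2 sp2, C3 sp3, C4 sp2, C5 sp2, C6 sp

C1 — 3 σ bonds, plus one π bond. Steric number 3, so sp2.
C2 — 3 σ bonds, plus one π bond. Steric number 3, so sp2.
C3 — 4 σ bonds. Steric number 4, so sp3.
C4: 3 σ bonds, plus one π bond; 3 regions of electron density → sp2.
C5: 3 σ bonds, plus one π bond; 3 regions of electron density → sp2.
C6 has 2 σ bonds, plus two π bonds: steric number 2 → sp.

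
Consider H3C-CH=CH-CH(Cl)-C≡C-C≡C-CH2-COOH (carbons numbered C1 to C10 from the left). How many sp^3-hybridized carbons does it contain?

C1: sp3 ✓
C2: sp2
C3: sp2
C4: sp3 ✓
C5: sp
C6: sp
C7: sp
C8: sp
C9: sp3 ✓
C10: sp2
C1, C4, C9 → 3 sp3 carbons.

3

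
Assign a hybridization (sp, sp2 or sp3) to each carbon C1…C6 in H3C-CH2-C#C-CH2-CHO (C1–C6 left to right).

C1 has 4 σ bonds: steric number 4 → sp3.
C2 (4 σ bonds) has steric number 4: sp3.
C3 — 2 σ bonds, plus two π bonds. Steric number 2, so sp.
C4 — 2 σ bonds, plus two π bonds. Steric number 2, so sp.
C5 carries 4 σ bonds, giving a steric number of 4, so it is sp3.
C6: 3 σ bonds, plus one π bond; 3 regions of electron density → sp2.

C1 sp3, C2 sp3, C3 sp, C4 sp, C5 sp3, C6 sp2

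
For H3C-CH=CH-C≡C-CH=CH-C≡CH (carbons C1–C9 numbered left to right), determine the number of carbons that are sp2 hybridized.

4

C1: sp3
C2: sp2 ✓
C3: sp2 ✓
C4: sp
C5: sp
C6: sp2 ✓
C7: sp2 ✓
C8: sp
C9: sp
C2, C3, C6, C7 → 4 sp2 carbons.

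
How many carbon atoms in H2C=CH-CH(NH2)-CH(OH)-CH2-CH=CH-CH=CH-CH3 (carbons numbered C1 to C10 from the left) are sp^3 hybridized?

4

C1: sp2
C2: sp2
C3: sp3 ✓
C4: sp3 ✓
C5: sp3 ✓
C6: sp2
C7: sp2
C8: sp2
C9: sp2
C10: sp3 ✓
C3, C4, C5, C10 → 4 sp3 carbons.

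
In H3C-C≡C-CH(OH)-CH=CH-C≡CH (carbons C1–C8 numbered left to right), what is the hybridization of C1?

sp3

C1: 4 σ bonds — 4 electron domains, sp3.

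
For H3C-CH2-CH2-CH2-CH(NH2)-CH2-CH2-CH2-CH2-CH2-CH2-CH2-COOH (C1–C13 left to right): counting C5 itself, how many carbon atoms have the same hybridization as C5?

C5 is sp3 (only σ bonds).
C1: sp3 ✓
C2: sp3 ✓
C3: sp3 ✓
C4: sp3 ✓
C5: sp3 ✓
C6: sp3 ✓
C7: sp3 ✓
C8: sp3 ✓
C9: sp3 ✓
C10: sp3 ✓
C11: sp3 ✓
C12: sp3 ✓
C13: sp2
12 carbons are sp3.

12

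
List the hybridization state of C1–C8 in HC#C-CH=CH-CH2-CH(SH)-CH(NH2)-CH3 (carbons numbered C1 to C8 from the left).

C1 (2 σ bonds, plus two π bonds) has steric number 2: sp.
C2 has 2 σ bonds, plus two π bonds: steric number 2 → sp.
C3 carries 3 σ bonds, plus one π bond, giving a steric number of 3, so it is sp2.
C4 — 3 σ bonds, plus one π bond. Steric number 3, so sp2.
C5: 4 σ bonds — 4 electron domains, sp3.
C6 has 4 σ bonds: steric number 4 → sp3.
C7: 4 σ bonds; 4 regions of electron density → sp3.
C8 — 4 σ bonds. Steric number 4, so sp3.

C1 sp, C2 sp, C3 sp2, C4 sp2, C5 sp3, C6 sp3, C7 sp3, C8 sp3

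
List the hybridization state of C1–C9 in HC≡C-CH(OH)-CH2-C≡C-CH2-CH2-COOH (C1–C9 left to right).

C1 is sp: 2 σ bonds, plus two π bonds, 2 electron-density regions.
C2 carries 2 σ bonds, plus two π bonds, giving a steric number of 2, so it is sp.
C3: 4 σ bonds; 4 regions of electron density → sp3.
C4 has 4 σ bonds: steric number 4 → sp3.
C5 has 2 σ bonds, plus two π bonds: steric number 2 → sp.
C6 (2 σ bonds, plus two π bonds) has steric number 2: sp.
C7: 4 σ bonds — 4 electron domains, sp3.
C8 has 4 σ bonds: steric number 4 → sp3.
C9 has 3 σ bonds, plus one π bond: steric number 3 → sp2.

C1 sp, C2 sp, C3 sp3, C4 sp3, C5 sp, C6 sp, C7 sp3, C8 sp3, C9 sp2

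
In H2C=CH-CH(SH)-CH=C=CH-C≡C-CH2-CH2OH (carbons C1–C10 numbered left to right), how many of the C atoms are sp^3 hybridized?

C1: sp2
C2: sp2
C3: sp3 ✓
C4: sp2
C5: sp
C6: sp2
C7: sp
C8: sp
C9: sp3 ✓
C10: sp3 ✓
C3, C9, C10 → 3 sp3 carbons.

3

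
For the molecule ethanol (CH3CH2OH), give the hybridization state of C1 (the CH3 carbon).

sp³

C1 (the CH3 carbon) (4 σ bonds) has steric number 4: sp3.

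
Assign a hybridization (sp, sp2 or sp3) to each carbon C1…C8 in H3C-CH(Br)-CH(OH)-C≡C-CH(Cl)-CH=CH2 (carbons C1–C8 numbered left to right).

C1 sp3, C2 sp3, C3 sp3, C4 sp, C5 sp, C6 sp3, C7 sp2, C8 sp2

C1 (4 σ bonds) has steric number 4: sp3.
C2 is sp3: 4 σ bonds, 4 electron-density regions.
C3 — 4 σ bonds. Steric number 4, so sp3.
C4 carries 2 σ bonds, plus two π bonds, giving a steric number of 2, so it is sp.
C5: 2 σ bonds, plus two π bonds; 2 regions of electron density → sp.
C6 is sp3: 4 σ bonds, 4 electron-density regions.
C7 — 3 σ bonds, plus one π bond. Steric number 3, so sp2.
C8: 3 σ bonds, plus one π bond; 3 regions of electron density → sp2.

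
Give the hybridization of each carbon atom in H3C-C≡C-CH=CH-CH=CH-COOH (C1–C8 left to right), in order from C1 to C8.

C1 sp3, C2 sp, C3 sp, C4 sp2, C5 sp2, C6 sp2, C7 sp2, C8 sp2

C1: 4 σ bonds; 4 regions of electron density → sp3.
C2 carries 2 σ bonds, plus two π bonds, giving a steric number of 2, so it is sp.
C3 (2 σ bonds, plus two π bonds) has steric number 2: sp.
C4 — 3 σ bonds, plus one π bond. Steric number 3, so sp2.
C5 — 3 σ bonds, plus one π bond. Steric number 3, so sp2.
C6: 3 σ bonds, plus one π bond; 3 regions of electron density → sp2.
C7 is sp2: 3 σ bonds, plus one π bond, 3 electron-density regions.
C8 carries 3 σ bonds, plus one π bond, giving a steric number of 3, so it is sp2.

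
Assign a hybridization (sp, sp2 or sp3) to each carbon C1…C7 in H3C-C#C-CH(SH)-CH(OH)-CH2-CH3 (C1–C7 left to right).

C1: 4 σ bonds — 4 electron domains, sp3.
C2 carries 2 σ bonds, plus two π bonds, giving a steric number of 2, so it is sp.
C3 — 2 σ bonds, plus two π bonds. Steric number 2, so sp.
C4: 4 σ bonds; 4 regions of electron density → sp3.
C5 has 4 σ bonds: steric number 4 → sp3.
C6 has 4 σ bonds: steric number 4 → sp3.
C7 is sp3: 4 σ bonds, 4 electron-density regions.

C1 sp3, C2 sp, C3 sp, C4 sp3, C5 sp3, C6 sp3, C7 sp3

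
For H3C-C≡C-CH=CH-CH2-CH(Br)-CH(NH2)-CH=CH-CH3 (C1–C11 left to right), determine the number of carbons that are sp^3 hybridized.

5

C1: sp3 ✓
C2: sp
C3: sp
C4: sp2
C5: sp2
C6: sp3 ✓
C7: sp3 ✓
C8: sp3 ✓
C9: sp2
C10: sp2
C11: sp3 ✓
C1, C6, C7, C8, C11 → 5 sp3 carbons.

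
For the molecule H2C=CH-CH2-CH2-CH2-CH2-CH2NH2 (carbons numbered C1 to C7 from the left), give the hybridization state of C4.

sp3

C4 is sp3: 4 σ bonds, 4 electron-density regions.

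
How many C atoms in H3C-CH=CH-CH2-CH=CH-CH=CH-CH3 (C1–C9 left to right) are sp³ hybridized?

C1: sp3 ✓
C2: sp2
C3: sp2
C4: sp3 ✓
C5: sp2
C6: sp2
C7: sp2
C8: sp2
C9: sp3 ✓
C1, C4, C9 → 3 sp3 carbons.

3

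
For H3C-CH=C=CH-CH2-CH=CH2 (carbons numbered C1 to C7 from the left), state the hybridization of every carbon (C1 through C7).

C1 sp3, C2 sp2, C3 sp, C4 sp2, C5 sp3, C6 sp2, C7 sp2

C1 has 4 σ bonds: steric number 4 → sp3.
C2 has 3 σ bonds, plus one π bond: steric number 3 → sp2.
C3 — 2 σ bonds, plus two π bonds. Steric number 2, so sp.
C4 — 3 σ bonds, plus one π bond. Steric number 3, so sp2.
C5 — 4 σ bonds. Steric number 4, so sp3.
C6 is sp2: 3 σ bonds, plus one π bond, 3 electron-density regions.
C7 has 3 σ bonds, plus one π bond: steric number 3 → sp2.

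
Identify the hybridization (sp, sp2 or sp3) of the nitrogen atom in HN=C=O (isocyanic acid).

sp²

The nitrogen atom — 2 σ bonds and 1 lone pair, plus one π bond. Steric number 3, so sp2.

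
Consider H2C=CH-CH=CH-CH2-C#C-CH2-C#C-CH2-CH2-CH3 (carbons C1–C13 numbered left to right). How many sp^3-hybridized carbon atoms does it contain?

5

C1: sp2
C2: sp2
C3: sp2
C4: sp2
C5: sp3 ✓
C6: sp
C7: sp
C8: sp3 ✓
C9: sp
C10: sp
C11: sp3 ✓
C12: sp3 ✓
C13: sp3 ✓
C5, C8, C11, C12, C13 → 5 sp3 carbons.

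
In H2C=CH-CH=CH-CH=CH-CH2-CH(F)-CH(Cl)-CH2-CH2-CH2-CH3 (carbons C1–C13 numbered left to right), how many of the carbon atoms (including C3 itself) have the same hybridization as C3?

C3 is sp2 (one π bond).
C1: sp2 ✓
C2: sp2 ✓
C3: sp2 ✓
C4: sp2 ✓
C5: sp2 ✓
C6: sp2 ✓
C7: sp3
C8: sp3
C9: sp3
C10: sp3
C11: sp3
C12: sp3
C13: sp3
6 carbons are sp2.

6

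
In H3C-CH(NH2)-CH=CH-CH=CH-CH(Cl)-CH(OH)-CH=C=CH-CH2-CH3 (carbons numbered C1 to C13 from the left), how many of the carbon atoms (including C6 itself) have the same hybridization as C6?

6

C6 is sp2 (one π bond).
C1: sp3
C2: sp3
C3: sp2 ✓
C4: sp2 ✓
C5: sp2 ✓
C6: sp2 ✓
C7: sp3
C8: sp3
C9: sp2 ✓
C10: sp
C11: sp2 ✓
C12: sp3
C13: sp3
6 carbons are sp2.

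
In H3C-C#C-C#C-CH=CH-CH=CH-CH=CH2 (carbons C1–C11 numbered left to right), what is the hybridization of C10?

C10 has 3 σ bonds, plus one π bond: steric number 3 → sp2.

sp2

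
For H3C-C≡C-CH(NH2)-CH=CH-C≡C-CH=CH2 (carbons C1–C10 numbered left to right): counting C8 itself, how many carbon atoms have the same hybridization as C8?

C8 is sp (two π bonds).
C1: sp3
C2: sp ✓
C3: sp ✓
C4: sp3
C5: sp2
C6: sp2
C7: sp ✓
C8: sp ✓
C9: sp2
C10: sp2
4 carbons are sp.

4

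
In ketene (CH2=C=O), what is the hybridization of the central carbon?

The central carbon carries 2 σ bonds, plus two π bonds, giving a steric number of 2, so it is sp.

sp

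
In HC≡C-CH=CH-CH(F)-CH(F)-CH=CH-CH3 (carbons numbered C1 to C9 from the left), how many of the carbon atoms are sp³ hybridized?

C1: sp
C2: sp
C3: sp2
C4: sp2
C5: sp3 ✓
C6: sp3 ✓
C7: sp2
C8: sp2
C9: sp3 ✓
C5, C6, C9 → 3 sp3 carbons.

3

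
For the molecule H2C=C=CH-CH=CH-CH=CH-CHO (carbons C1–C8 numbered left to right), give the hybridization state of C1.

C1: 3 σ bonds, plus one π bond; 3 regions of electron density → sp2.

sp²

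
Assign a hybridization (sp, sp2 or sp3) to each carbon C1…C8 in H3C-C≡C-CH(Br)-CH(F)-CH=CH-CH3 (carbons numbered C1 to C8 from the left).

C1 carries 4 σ bonds, giving a steric number of 4, so it is sp3.
C2 (2 σ bonds, plus two π bonds) has steric number 2: sp.
C3 carries 2 σ bonds, plus two π bonds, giving a steric number of 2, so it is sp.
C4 is sp3: 4 σ bonds, 4 electron-density regions.
C5 is sp3: 4 σ bonds, 4 electron-density regions.
C6: 3 σ bonds, plus one π bond — 3 electron domains, sp2.
C7 — 3 σ bonds, plus one π bond. Steric number 3, so sp2.
C8: 4 σ bonds; 4 regions of electron density → sp3.

C1 sp3, C2 sp, C3 sp, C4 sp3, C5 sp3, C6 sp2, C7 sp2, C8 sp3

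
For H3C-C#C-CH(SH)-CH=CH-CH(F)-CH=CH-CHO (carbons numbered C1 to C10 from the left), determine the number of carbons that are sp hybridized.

C1: sp3
C2: sp ✓
C3: sp ✓
C4: sp3
C5: sp2
C6: sp2
C7: sp3
C8: sp2
C9: sp2
C10: sp2
C2, C3 → 2 sp carbons.

2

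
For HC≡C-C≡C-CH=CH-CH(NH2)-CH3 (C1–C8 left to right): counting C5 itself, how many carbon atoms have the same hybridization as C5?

C5 is sp2 (one π bond).
C1: sp
C2: sp
C3: sp
C4: sp
C5: sp2 ✓
C6: sp2 ✓
C7: sp3
C8: sp3
2 carbons are sp2.

2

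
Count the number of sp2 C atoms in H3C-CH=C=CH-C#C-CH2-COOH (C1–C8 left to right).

3

C1: sp3
C2: sp2 ✓
C3: sp
C4: sp2 ✓
C5: sp
C6: sp
C7: sp3
C8: sp2 ✓
C2, C4, C8 → 3 sp2 carbons.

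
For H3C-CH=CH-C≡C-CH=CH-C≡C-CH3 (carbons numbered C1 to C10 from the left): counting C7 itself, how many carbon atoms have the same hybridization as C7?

C7 is sp2 (one π bond).
C1: sp3
C2: sp2 ✓
C3: sp2 ✓
C4: sp
C5: sp
C6: sp2 ✓
C7: sp2 ✓
C8: sp
C9: sp
C10: sp3
4 carbons are sp2.

4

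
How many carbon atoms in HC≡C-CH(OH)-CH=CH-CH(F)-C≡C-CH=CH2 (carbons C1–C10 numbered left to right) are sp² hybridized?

C1: sp
C2: sp
C3: sp3
C4: sp2 ✓
C5: sp2 ✓
C6: sp3
C7: sp
C8: sp
C9: sp2 ✓
C10: sp2 ✓
C4, C5, C9, C10 → 4 sp2 carbons.

4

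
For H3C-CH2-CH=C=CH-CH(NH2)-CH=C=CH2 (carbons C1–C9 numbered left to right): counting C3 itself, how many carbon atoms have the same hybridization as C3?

C3 is sp2 (one π bond).
C1: sp3
C2: sp3
C3: sp2 ✓
C4: sp
C5: sp2 ✓
C6: sp3
C7: sp2 ✓
C8: sp
C9: sp2 ✓
4 carbons are sp2.

4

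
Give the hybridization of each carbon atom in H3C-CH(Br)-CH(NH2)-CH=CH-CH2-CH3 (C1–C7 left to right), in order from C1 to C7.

C1 is sp3: 4 σ bonds, 4 electron-density regions.
C2 — 4 σ bonds. Steric number 4, so sp3.
C3 — 4 σ bonds. Steric number 4, so sp3.
C4 carries 3 σ bonds, plus one π bond, giving a steric number of 3, so it is sp2.
C5: 3 σ bonds, plus one π bond; 3 regions of electron density → sp2.
C6 carries 4 σ bonds, giving a steric number of 4, so it is sp3.
C7 has 4 σ bonds: steric number 4 → sp3.

C1 sp3, C2 sp3, C3 sp3, C4 sp2, C5 sp2, C6 sp3, C7 sp3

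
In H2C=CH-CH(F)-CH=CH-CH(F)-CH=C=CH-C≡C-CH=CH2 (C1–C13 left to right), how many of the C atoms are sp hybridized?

3

C1: sp2
C2: sp2
C3: sp3
C4: sp2
C5: sp2
C6: sp3
C7: sp2
C8: sp ✓
C9: sp2
C10: sp ✓
C11: sp ✓
C12: sp2
C13: sp2
C8, C10, C11 → 3 sp carbons.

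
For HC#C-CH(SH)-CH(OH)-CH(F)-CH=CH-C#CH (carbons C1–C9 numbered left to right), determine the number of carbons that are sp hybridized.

4

C1: sp ✓
C2: sp ✓
C3: sp3
C4: sp3
C5: sp3
C6: sp2
C7: sp2
C8: sp ✓
C9: sp ✓
C1, C2, C8, C9 → 4 sp carbons.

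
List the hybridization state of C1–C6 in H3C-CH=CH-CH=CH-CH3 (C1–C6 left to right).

C1: 4 σ bonds — 4 electron domains, sp3.
C2 has 3 σ bonds, plus one π bond: steric number 3 → sp2.
C3 — 3 σ bonds, plus one π bond. Steric number 3, so sp2.
C4 carries 3 σ bonds, plus one π bond, giving a steric number of 3, so it is sp2.
C5 has 3 σ bonds, plus one π bond: steric number 3 → sp2.
C6: 4 σ bonds; 4 regions of electron density → sp3.

C1 sp3, C2 sp2, C3 sp2, C4 sp2, C5 sp2, C6 sp3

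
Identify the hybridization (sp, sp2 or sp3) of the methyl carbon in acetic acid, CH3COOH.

sp^3

The methyl carbon has 4 σ bonds: steric number 4 → sp3.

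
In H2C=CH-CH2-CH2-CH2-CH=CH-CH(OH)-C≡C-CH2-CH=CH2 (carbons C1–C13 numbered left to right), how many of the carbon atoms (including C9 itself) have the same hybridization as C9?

2

C9 is sp (two π bonds).
C1: sp2
C2: sp2
C3: sp3
C4: sp3
C5: sp3
C6: sp2
C7: sp2
C8: sp3
C9: sp ✓
C10: sp ✓
C11: sp3
C12: sp2
C13: sp2
2 carbons are sp.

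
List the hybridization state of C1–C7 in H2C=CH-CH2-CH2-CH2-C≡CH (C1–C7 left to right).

C1 — 3 σ bonds, plus one π bond. Steric number 3, so sp2.
C2 is sp2: 3 σ bonds, plus one π bond, 3 electron-density regions.
C3 (4 σ bonds) has steric number 4: sp3.
C4 carries 4 σ bonds, giving a steric number of 4, so it is sp3.
C5 — 4 σ bonds. Steric number 4, so sp3.
C6 carries 2 σ bonds, plus two π bonds, giving a steric number of 2, so it is sp.
C7 has 2 σ bonds, plus two π bonds: steric number 2 → sp.

C1 sp2, C2 sp2, C3 sp3, C4 sp3, C5 sp3, C6 sp, C7 sp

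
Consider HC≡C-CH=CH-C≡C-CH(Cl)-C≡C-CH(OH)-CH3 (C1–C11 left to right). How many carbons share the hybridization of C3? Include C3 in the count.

C3 is sp2 (one π bond).
C1: sp
C2: sp
C3: sp2 ✓
C4: sp2 ✓
C5: sp
C6: sp
C7: sp3
C8: sp
C9: sp
C10: sp3
C11: sp3
2 carbons are sp2.

2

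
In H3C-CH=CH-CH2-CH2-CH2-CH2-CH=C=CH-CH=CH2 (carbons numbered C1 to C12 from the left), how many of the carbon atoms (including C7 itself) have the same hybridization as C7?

5

C7 is sp3 (only σ bonds).
C1: sp3 ✓
C2: sp2
C3: sp2
C4: sp3 ✓
C5: sp3 ✓
C6: sp3 ✓
C7: sp3 ✓
C8: sp2
C9: sp
C10: sp2
C11: sp2
C12: sp2
5 carbons are sp3.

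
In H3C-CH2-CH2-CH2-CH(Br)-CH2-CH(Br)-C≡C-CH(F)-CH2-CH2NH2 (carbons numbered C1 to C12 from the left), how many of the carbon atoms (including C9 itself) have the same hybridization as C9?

C9 is sp (two π bonds).
C1: sp3
C2: sp3
C3: sp3
C4: sp3
C5: sp3
C6: sp3
C7: sp3
C8: sp ✓
C9: sp ✓
C10: sp3
C11: sp3
C12: sp3
2 carbons are sp.

2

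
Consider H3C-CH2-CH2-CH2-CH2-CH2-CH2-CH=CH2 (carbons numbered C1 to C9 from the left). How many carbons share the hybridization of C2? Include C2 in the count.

C2 is sp3 (only σ bonds).
C1: sp3 ✓
C2: sp3 ✓
C3: sp3 ✓
C4: sp3 ✓
C5: sp3 ✓
C6: sp3 ✓
C7: sp3 ✓
C8: sp2
C9: sp2
7 carbons are sp3.

7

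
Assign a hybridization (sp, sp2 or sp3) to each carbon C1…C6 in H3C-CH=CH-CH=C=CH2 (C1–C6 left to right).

C1: 4 σ bonds — 4 electron domains, sp3.
C2 — 3 σ bonds, plus one π bond. Steric number 3, so sp2.
C3 (3 σ bonds, plus one π bond) has steric number 3: sp2.
C4: 3 σ bonds, plus one π bond — 3 electron domains, sp2.
C5 (2 σ bonds, plus two π bonds) has steric number 2: sp.
C6 (3 σ bonds, plus one π bond) has steric number 3: sp2.

C1 sp3, C2 sp2, C3 sp2, C4 sp2, C5 sp, C6 sp2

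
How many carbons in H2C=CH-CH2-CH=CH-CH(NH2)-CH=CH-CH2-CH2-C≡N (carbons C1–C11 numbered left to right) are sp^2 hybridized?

C1: sp2 ✓
C2: sp2 ✓
C3: sp3
C4: sp2 ✓
C5: sp2 ✓
C6: sp3
C7: sp2 ✓
C8: sp2 ✓
C9: sp3
C10: sp3
C11: sp
C1, C2, C4, C5, C7, C8 → 6 sp2 carbons.

6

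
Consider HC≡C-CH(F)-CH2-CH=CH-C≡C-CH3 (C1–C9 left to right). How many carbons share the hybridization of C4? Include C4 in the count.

3

C4 is sp3 (only σ bonds).
C1: sp
C2: sp
C3: sp3 ✓
C4: sp3 ✓
C5: sp2
C6: sp2
C7: sp
C8: sp
C9: sp3 ✓
3 carbons are sp3.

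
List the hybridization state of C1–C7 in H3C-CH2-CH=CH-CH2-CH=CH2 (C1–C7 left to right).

C1 sp3, C2 sp3, C3 sp2, C4 sp2, C5 sp3, C6 sp2, C7 sp2

C1 — 4 σ bonds. Steric number 4, so sp3.
C2 is sp3: 4 σ bonds, 4 electron-density regions.
C3 (3 σ bonds, plus one π bond) has steric number 3: sp2.
C4: 3 σ bonds, plus one π bond; 3 regions of electron density → sp2.
C5 (4 σ bonds) has steric number 4: sp3.
C6: 3 σ bonds, plus one π bond; 3 regions of electron density → sp2.
C7 has 3 σ bonds, plus one π bond: steric number 3 → sp2.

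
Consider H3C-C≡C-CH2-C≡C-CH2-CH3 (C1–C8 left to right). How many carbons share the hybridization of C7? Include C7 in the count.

C7 is sp3 (only σ bonds).
C1: sp3 ✓
C2: sp
C3: sp
C4: sp3 ✓
C5: sp
C6: sp
C7: sp3 ✓
C8: sp3 ✓
4 carbons are sp3.

4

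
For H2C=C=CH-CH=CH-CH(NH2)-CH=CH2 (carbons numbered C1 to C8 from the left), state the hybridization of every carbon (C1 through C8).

C1 sp2, C2 sp, C3 sp2, C4 sp2, C5 sp2, C6 sp3, C7 sp2, C8 sp2

C1 — 3 σ bonds, plus one π bond. Steric number 3, so sp2.
C2 has 2 σ bonds, plus two π bonds: steric number 2 → sp.
C3: 3 σ bonds, plus one π bond — 3 electron domains, sp2.
C4 is sp2: 3 σ bonds, plus one π bond, 3 electron-density regions.
C5 carries 3 σ bonds, plus one π bond, giving a steric number of 3, so it is sp2.
C6 has 4 σ bonds: steric number 4 → sp3.
C7 carries 3 σ bonds, plus one π bond, giving a steric number of 3, so it is sp2.
C8 (3 σ bonds, plus one π bond) has steric number 3: sp2.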